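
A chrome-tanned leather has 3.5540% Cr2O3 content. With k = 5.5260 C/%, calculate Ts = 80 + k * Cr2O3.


Formula: Ts = 80 + k * Cr2O3
Substituting: Ts = 80 + 5.5260 * 3.5540
Result: 99.6394 C


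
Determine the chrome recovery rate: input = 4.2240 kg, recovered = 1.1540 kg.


Formula: Recovery = recovered / input * 100
Substituting: Recovery = 1.1540 / 4.2240 * 100
Result: 27.3201 %


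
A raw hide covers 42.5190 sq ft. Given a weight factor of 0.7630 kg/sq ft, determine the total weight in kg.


Formula: Weight = area * weight_per_sqft
Substituting: Weight = 42.5190 * 0.7630
Result: 32.4420 kg


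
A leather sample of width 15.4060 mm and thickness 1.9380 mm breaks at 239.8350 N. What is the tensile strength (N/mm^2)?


Formula: TS = force / (width * thickness)
Substituting: TS = 239.8350 / (15.4060 * 1.9380)
Result: 8.0328 N/mm^2


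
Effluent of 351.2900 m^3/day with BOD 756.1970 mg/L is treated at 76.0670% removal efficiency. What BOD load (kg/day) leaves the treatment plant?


Load_in = volume * conc / 1000 = 351.2900 * 756.1970 / 1000 = 265.6444 kg/day
Removed = Load_in * eff / 100 = 265.6444 * 76.0670 / 100 = 202.0678 kg/day
Load_out = Load_in - Removed = 265.6444 - 202.0678 = 63.5767 kg/day


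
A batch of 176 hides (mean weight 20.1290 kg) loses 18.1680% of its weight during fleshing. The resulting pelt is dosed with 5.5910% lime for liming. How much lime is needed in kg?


Total_raw = N * avg_wt = 176 * 20.1290 = 3542.7040 kg
Substrate = Total_raw * (1 - loss/100) = 3542.7040 * (1 - 18.1680/100) = 2899.0655 kg
Lime = Substrate * pct / 100 = 2899.0655 * 5.5910 / 100 = 162.0868 kg


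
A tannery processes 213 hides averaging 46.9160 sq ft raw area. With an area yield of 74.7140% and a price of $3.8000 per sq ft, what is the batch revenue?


Raw_total = N * avg_area = 213 * 46.9160 = 9993.1080 sq ft
Finished = Raw_total * yield / 100 = 9993.1080 * 74.7140 / 100 = 7466.2507 sq ft
Value = Finished * price = 7466.2507 * 3.8000 = 28371.7527 $


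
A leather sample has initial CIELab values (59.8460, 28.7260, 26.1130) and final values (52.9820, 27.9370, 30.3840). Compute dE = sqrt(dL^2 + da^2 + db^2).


dL = -6.8640, da = -0.7890, db = 4.2710
dE = sqrt((-6.8640)^2 + (-0.7890)^2 + 4.2710^2) = 8.1227


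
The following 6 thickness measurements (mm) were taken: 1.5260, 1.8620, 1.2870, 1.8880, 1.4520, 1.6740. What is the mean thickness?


Formula: Average = sum / n
Substituting: Average = 9.6890 / 6
Result: 1.6148 mm


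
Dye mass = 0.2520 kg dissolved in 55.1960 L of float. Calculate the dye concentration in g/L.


Formula: Conc = dye_mass(kg) / volume(L) * 1000
Substituting: Conc = 0.2520 / 55.1960 * 1000
Result: 4.5655 g/L


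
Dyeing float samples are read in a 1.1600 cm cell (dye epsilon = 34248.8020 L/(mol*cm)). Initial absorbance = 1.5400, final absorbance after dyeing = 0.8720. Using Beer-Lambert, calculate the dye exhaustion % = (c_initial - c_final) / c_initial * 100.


c_initial = A_i / (epsilon * l) = 1.5400 / (34248.8020 * 1.1600) = 3.8763e-05 mol/L
c_final = A_f / (epsilon * l) = 0.8720 / (34248.8020 * 1.1600) = 2.1949e-05 mol/L
Exhaustion = (c_initial - c_final) / c_initial * 100 = (3.8763e-05 - 2.1949e-05) / 3.8763e-05 * 100 = 43.3766 %


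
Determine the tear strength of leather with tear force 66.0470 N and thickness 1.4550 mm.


Formula: Tear strength = force / thickness
Substituting: Tear strength = 66.0470 / 1.4550
Result: 45.3931 N/mm


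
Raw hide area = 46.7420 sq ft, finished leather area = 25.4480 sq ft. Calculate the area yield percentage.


Formula: Yield = finished / raw * 100
Substituting: Yield = 25.4480 / 46.7420 * 100
Result: 54.4435 %


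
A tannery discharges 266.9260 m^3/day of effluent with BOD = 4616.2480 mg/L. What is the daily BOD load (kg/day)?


Formula: BOD_load = volume * conc / 1000
Substituting: BOD_load = 266.9260 * 4616.2480 / 1000
Result: 1232.1966 kg/day


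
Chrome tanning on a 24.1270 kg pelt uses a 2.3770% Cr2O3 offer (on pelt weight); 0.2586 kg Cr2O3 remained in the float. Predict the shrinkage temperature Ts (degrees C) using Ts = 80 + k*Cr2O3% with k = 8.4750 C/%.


Offered = pelt * offer_pct / 100 = 24.1270 * 2.3770 / 100 = 0.5735 kg
Uptake = offered - residual = 0.5735 - 0.2586 = 0.3149 kg
Cr2O3% on pelt = uptake / pelt * 100 = 0.3149 / 24.1270 * 100 = 1.3052 %
Ts = 80 + k * Cr2O3% = 80 + 8.4750 * 1.3052 = 91.0613 C


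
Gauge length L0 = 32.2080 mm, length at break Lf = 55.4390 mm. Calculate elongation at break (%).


Formula: Elongation = (Lf - L0) / L0 * 100
Substituting: Elongation = (55.4390 - 32.2080) / 32.2080 * 100
Result: 72.1280 %


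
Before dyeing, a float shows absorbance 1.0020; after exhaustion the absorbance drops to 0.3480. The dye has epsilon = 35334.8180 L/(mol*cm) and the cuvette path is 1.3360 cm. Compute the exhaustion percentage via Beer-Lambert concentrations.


c_initial = A_i / (epsilon * l) = 1.0020 / (35334.8180 * 1.3360) = 2.1226e-05 mol/L
c_final = A_f / (epsilon * l) = 0.3480 / (35334.8180 * 1.3360) = 7.3717e-06 mol/L
Exhaustion = (c_initial - c_final) / c_initial * 100 = (2.1226e-05 - 7.3717e-06) / 2.1226e-05 * 100 = 65.2695 %


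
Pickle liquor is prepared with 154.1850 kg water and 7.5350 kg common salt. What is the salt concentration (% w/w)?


Formula: Conc = salt / (water + salt) * 100
Substituting: Conc = 7.5350 / (154.1850 + 7.5350) * 100
Result: 4.6593 %


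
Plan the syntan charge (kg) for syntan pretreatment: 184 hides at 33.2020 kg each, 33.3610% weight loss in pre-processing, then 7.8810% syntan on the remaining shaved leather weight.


Total_raw = N * avg_wt = 184 * 33.2020 = 6109.1680 kg
Substrate = Total_raw * (1 - loss/100) = 6109.1680 * (1 - 33.3610/100) = 4071.0885 kg
Syntan = Substrate * pct / 100 = 4071.0885 * 7.8810 / 100 = 320.8425 kg


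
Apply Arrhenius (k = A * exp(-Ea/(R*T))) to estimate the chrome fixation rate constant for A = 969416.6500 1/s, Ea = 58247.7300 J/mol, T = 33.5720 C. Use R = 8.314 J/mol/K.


T_K = T_C + 273.15 = 33.5720 + 273.15 = 306.7220 K
exponent = -Ea / (R * T_K) = -58247.7300 / (8.314 * 306.7220) = -22.8415
k = A * exp(exponent) = 969416.6500 * exp(-22.8415) = 1.1657e-04 1/s


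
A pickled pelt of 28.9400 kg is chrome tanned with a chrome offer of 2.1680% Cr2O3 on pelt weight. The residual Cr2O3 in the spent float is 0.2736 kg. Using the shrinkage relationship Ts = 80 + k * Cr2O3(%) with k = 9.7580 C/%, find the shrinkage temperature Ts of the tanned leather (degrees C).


Offered = pelt * offer_pct / 100 = 28.9400 * 2.1680 / 100 = 0.6274 kg
Uptake = offered - residual = 0.6274 - 0.2736 = 0.3538 kg
Cr2O3% on pelt = uptake / pelt * 100 = 0.3538 / 28.9400 * 100 = 1.2226 %
Ts = 80 + k * Cr2O3% = 80 + 9.7580 * 1.2226 = 91.9301 C


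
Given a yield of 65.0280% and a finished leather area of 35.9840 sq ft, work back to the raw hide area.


Formula: raw = finished * 100 / yield
Substituting: raw = 35.9840 * 100 / 65.0280
Result: 55.3362 sq ft


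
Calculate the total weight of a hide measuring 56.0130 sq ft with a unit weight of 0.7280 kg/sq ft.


Formula: Weight = area * weight_per_sqft
Substituting: Weight = 56.0130 * 0.7280
Result: 40.7775 kg


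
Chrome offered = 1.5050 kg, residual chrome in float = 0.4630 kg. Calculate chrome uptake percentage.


Formula: Uptake = (offered - residual) / offered * 100
Substituting: Uptake = (1.5050 - 0.4630) / 1.5050 * 100
Result: 69.2359 %


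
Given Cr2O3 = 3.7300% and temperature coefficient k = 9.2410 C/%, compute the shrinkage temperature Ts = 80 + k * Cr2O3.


Formula: Ts = 80 + k * Cr2O3
Substituting: Ts = 80 + 9.2410 * 3.7300
Result: 114.4689 C


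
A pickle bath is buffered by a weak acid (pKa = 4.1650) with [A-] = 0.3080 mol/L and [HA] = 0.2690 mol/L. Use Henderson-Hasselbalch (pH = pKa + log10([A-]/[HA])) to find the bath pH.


ratio = [A-] / [HA] = 0.3080 / 0.2690 = 1.1450
log10(ratio) = 0.0587984
pH = pKa + log10(ratio) = 4.1650 + 0.0587984 = 4.2238


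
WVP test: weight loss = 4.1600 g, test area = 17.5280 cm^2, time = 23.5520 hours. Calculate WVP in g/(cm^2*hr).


Formula: WVP = loss / (area * time)
Substituting: WVP = 4.1600 / (17.5280 * 23.5520)
Result: 0.010077 g/(cm^2*hr)


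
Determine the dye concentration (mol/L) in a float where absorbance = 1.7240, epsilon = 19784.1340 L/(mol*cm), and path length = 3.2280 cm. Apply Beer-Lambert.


Formula: c = A / (epsilon * l)
Substituting: c = 1.7240 / (19784.1340 * 3.2280)
Result: 2.6995e-05 mol/L


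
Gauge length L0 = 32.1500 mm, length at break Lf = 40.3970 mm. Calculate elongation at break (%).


Formula: Elongation = (Lf - L0) / L0 * 100
Substituting: Elongation = (40.3970 - 32.1500) / 32.1500 * 100
Result: 25.6516 %


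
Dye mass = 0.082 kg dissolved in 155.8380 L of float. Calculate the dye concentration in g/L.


Formula: Conc = dye_mass(kg) / volume(L) * 1000
Substituting: Conc = 0.082 / 155.8380 * 1000
Result: 0.5262 g/L


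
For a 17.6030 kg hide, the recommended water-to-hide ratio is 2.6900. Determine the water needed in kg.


Formula: Water = hide_weight * ratio
Substituting: Water = 17.6030 * 2.6900
Result: 47.3521 kg


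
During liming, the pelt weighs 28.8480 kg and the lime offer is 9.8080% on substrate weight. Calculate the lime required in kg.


Formula: Lime = substrate * pct / 100
Substituting: Lime = 28.8480 * 9.8080 / 100
Result: 2.8294 kg


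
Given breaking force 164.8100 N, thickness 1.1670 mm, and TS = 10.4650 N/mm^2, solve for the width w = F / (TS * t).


Formula: w = F / (TS * t)
Substituting: w = 164.8100 / (10.4650 * 1.1670)
Result: 13.4950 mm


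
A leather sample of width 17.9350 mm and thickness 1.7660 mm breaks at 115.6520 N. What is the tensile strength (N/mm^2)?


Formula: TS = force / (width * thickness)
Substituting: TS = 115.6520 / (17.9350 * 1.7660)
Result: 3.6514 N/mm^2


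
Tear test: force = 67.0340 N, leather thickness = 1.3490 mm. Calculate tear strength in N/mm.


Formula: Tear strength = force / thickness
Substituting: Tear strength = 67.0340 / 1.3490
Result: 49.6916 N/mm


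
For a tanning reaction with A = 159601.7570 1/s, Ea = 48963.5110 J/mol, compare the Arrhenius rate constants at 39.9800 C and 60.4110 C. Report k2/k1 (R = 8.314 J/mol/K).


T1 = 39.9800 + 273.15 = 313.1300 K; T2 = 60.4110 + 273.15 = 333.5610 K
k1 = A * exp(-Ea/(R*T1)) = 159601.7570 * exp(-48963.5110/(8.314*313.1300)) = 0.00108372 1/s
k2 = A * exp(-Ea/(R*T2)) = 159601.7570 * exp(-48963.5110/(8.314*333.5610)) = 0.00342944 1/s
k2/k1 = 0.00342944 / 0.00108372 = 3.1645


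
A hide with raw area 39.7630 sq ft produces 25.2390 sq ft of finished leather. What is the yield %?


Formula: Yield = finished / raw * 100
Substituting: Yield = 25.2390 / 39.7630 * 100
Result: 63.4736 %


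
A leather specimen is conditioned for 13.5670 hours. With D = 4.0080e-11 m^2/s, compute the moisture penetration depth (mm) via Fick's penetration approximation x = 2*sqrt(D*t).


t = 13.5670 hr * 3600 = 48841.2000 s
D * t = 4.0080e-11 * 48841.2000 = 1.9576e-06
x = 2 * sqrt(D*t) = 2 * sqrt(1.9576e-06) = 0.00279825 m = 2.7983 mm


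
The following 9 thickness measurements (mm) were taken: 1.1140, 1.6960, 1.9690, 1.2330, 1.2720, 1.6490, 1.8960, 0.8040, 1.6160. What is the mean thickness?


Formula: Average = sum / n
Substituting: Average = 13.2490 / 9
Result: 1.4721 mm


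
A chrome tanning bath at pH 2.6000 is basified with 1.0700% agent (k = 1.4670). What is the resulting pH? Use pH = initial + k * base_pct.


Formula: pH_final = pH_initial + k * base_pct
Substituting: pH_final = 2.6000 + 1.4670 * 1.0700
Result: 4.1697


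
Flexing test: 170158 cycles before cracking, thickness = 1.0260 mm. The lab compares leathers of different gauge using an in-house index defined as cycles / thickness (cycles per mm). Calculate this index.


Formula: Index = cycles / thickness
Substituting: Index = 170158 / 1.0260
Result: 165846.0039 cycles/mm


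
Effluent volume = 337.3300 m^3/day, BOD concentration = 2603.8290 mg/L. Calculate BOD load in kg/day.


Formula: BOD_load = volume * conc / 1000
Substituting: BOD_load = 337.3300 * 2603.8290 / 1000
Result: 878.3496 kg/day


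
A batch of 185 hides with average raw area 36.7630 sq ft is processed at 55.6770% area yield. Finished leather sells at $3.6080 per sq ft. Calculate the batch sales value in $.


Raw_total = N * avg_area = 185 * 36.7630 = 6801.1550 sq ft
Finished = Raw_total * yield / 100 = 6801.1550 * 55.6770 / 100 = 3786.6791 sq ft
Value = Finished * price = 3786.6791 * 3.6080 = 13662.3381 $


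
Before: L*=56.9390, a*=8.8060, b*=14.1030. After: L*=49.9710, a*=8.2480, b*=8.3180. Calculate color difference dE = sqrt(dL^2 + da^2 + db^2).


dL = -6.9680, da = -0.5580, db = -5.7850
dE = sqrt((-6.9680)^2 + (-0.5580)^2 + (-5.7850)^2) = 9.0736


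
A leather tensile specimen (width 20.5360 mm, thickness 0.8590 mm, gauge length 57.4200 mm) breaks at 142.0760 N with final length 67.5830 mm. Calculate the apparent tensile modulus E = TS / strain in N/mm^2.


TS = F / (w * t) = 142.0760 / (20.5360 * 0.8590) = 8.0540 N/mm^2
strain = (Lf - L0) / L0 = (67.5830 - 57.4200) / 57.4200 = 0.1770
E = TS / strain = 8.0540 / 0.1770 = 45.5044 N/mm^2


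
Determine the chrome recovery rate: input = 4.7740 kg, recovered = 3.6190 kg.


Formula: Recovery = recovered / input * 100
Substituting: Recovery = 3.6190 / 4.7740 * 100
Result: 75.8065 %


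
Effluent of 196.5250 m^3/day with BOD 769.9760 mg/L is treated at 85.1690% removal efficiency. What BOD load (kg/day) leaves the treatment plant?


Load_in = volume * conc / 1000 = 196.5250 * 769.9760 / 1000 = 151.3195 kg/day
Removed = Load_in * eff / 100 = 151.3195 * 85.1690 / 100 = 128.8773 kg/day
Load_out = Load_in - Removed = 151.3195 - 128.8773 = 22.4422 kg/day


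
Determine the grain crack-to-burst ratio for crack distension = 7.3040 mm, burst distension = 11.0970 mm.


Formula: Ratio = crack / burst
Substituting: Ratio = 7.3040 / 11.0970
Result: 0.6582


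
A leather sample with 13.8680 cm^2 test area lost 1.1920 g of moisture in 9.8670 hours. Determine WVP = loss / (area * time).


Formula: WVP = loss / (area * time)
Substituting: WVP = 1.1920 / (13.8680 * 9.8670)
Result: 0.00871119 g/(cm^2*hr)


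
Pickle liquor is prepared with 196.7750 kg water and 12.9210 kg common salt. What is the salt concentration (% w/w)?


Formula: Conc = salt / (water + salt) * 100
Substituting: Conc = 12.9210 / (196.7750 + 12.9210) * 100
Result: 6.1618 %


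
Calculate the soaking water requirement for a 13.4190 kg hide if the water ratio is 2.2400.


Formula: Water = hide_weight * ratio
Substituting: Water = 13.4190 * 2.2400
Result: 30.0586 kg


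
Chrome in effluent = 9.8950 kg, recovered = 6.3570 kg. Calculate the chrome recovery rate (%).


Formula: Recovery = recovered / input * 100
Substituting: Recovery = 6.3570 / 9.8950 * 100
Result: 64.2446 %


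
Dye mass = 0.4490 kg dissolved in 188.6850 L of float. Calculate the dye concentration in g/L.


Formula: Conc = dye_mass(kg) / volume(L) * 1000
Substituting: Conc = 0.4490 / 188.6850 * 1000
Result: 2.3796 g/L


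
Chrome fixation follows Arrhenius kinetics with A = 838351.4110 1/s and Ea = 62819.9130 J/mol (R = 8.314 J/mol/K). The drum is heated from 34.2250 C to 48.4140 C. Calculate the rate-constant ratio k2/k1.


T1 = 34.2250 + 273.15 = 307.3750 K; T2 = 48.4140 + 273.15 = 321.5640 K
k1 = A * exp(-Ea/(R*T1)) = 838351.4110 * exp(-62819.9130/(8.314*307.3750)) = 1.7683e-05 1/s
k2 = A * exp(-Ea/(R*T2)) = 838351.4110 * exp(-62819.9130/(8.314*321.5640)) = 5.2316e-05 1/s
k2/k1 = 5.2316e-05 / 1.7683e-05 = 2.9585


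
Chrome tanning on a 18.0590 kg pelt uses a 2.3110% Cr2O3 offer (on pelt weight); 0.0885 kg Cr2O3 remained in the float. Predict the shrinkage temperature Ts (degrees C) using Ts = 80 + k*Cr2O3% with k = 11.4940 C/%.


Offered = pelt * offer_pct / 100 = 18.0590 * 2.3110 / 100 = 0.4173 kg
Uptake = offered - residual = 0.4173 - 0.0885 = 0.3288 kg
Cr2O3% on pelt = uptake / pelt * 100 = 0.3288 / 18.0590 * 100 = 1.8209 %
Ts = 80 + k * Cr2O3% = 80 + 11.4940 * 1.8209 = 100.9299 C


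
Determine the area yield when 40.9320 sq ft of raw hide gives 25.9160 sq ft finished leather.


Formula: Yield = finished / raw * 100
Substituting: Yield = 25.9160 / 40.9320 * 100
Result: 63.3148 %


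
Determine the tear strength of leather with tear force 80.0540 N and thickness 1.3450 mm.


Formula: Tear strength = force / thickness
Substituting: Tear strength = 80.0540 / 1.3450
Result: 59.5197 N/mm


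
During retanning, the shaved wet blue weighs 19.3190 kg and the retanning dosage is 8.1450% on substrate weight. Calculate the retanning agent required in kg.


Formula: Retan = substrate * pct / 100
Substituting: Retan = 19.3190 * 8.1450 / 100
Result: 1.5735 kg


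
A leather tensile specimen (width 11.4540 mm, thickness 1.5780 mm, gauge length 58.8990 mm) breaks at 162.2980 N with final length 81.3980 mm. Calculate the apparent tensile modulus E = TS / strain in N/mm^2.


TS = F / (w * t) = 162.2980 / (11.4540 * 1.5780) = 8.9794 N/mm^2
strain = (Lf - L0) / L0 = (81.3980 - 58.8990) / 58.8990 = 0.3820
E = TS / strain = 8.9794 / 0.3820 = 23.5068 N/mm^2


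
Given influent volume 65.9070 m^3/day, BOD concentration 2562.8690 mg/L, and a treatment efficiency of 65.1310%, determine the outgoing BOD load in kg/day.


Load_in = volume * conc / 1000 = 65.9070 * 2562.8690 / 1000 = 168.9110 kg/day
Removed = Load_in * eff / 100 = 168.9110 * 65.1310 / 100 = 110.0134 kg/day
Load_out = Load_in - Removed = 168.9110 - 110.0134 = 58.8976 kg/day


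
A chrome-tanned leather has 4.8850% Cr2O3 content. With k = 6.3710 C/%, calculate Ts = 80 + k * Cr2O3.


Formula: Ts = 80 + k * Cr2O3
Substituting: Ts = 80 + 6.3710 * 4.8850
Result: 111.1223 C


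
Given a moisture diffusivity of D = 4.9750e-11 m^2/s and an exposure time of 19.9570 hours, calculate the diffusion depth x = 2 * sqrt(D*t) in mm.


t = 19.9570 hr * 3600 = 71845.2000 s
D * t = 4.9750e-11 * 71845.2000 = 3.5743e-06
x = 2 * sqrt(D*t) = 2 * sqrt(3.5743e-06) = 0.00378116 m = 3.7812 mm


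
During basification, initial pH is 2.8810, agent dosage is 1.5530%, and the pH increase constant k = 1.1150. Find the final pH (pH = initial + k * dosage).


Formula: pH_final = pH_initial + k * base_pct
Substituting: pH_final = 2.8810 + 1.1150 * 1.5530
Result: 4.6126


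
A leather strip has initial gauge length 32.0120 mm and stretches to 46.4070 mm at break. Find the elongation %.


Formula: Elongation = (Lf - L0) / L0 * 100
Substituting: Elongation = (46.4070 - 32.0120) / 32.0120 * 100
Result: 44.9675 %


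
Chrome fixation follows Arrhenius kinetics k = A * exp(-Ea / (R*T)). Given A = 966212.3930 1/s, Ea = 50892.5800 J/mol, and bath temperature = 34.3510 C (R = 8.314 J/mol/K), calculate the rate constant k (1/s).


T_K = T_C + 273.15 = 34.3510 + 273.15 = 307.5010 K
exponent = -Ea / (R * T_K) = -50892.5800 / (8.314 * 307.5010) = -19.9066
k = A * exp(exponent) = 966212.3930 * exp(-19.9066) = 0.0021864 1/s


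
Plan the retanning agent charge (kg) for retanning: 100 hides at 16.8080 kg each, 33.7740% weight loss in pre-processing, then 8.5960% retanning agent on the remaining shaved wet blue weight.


Total_raw = N * avg_wt = 100 * 16.8080 = 1680.8000 kg
Substrate = Total_raw * (1 - loss/100) = 1680.8000 * (1 - 33.7740/100) = 1113.1266 kg
Retan = Substrate * pct / 100 = 1113.1266 * 8.5960 / 100 = 95.6844 kg


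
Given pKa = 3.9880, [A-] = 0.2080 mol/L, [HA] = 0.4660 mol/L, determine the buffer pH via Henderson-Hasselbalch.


ratio = [A-] / [HA] = 0.2080 / 0.4660 = 0.4464
log10(ratio) = -0.3503
pH = pKa + log10(ratio) = 3.9880 - 0.3503 = 3.6377


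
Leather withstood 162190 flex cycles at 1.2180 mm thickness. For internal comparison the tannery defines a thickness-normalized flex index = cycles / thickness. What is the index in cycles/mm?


Formula: Index = cycles / thickness
Substituting: Index = 162190 / 1.2180
Result: 133160.9195 cycles/mm


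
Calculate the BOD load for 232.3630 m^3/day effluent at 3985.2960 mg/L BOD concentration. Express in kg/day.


Formula: BOD_load = volume * conc / 1000
Substituting: BOD_load = 232.3630 * 3985.2960 / 1000
Result: 926.0353 kg/day


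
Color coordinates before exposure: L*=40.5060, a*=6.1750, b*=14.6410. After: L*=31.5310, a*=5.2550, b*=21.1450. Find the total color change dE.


dL = -8.9750, da = -0.9200, db = 6.5040
dE = sqrt((-8.9750)^2 + (-0.9200)^2 + 6.5040^2) = 11.1220


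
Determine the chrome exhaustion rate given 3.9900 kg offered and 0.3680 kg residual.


Formula: Uptake = (offered - residual) / offered * 100
Substituting: Uptake = (3.9900 - 0.3680) / 3.9900 * 100
Result: 90.7769 %


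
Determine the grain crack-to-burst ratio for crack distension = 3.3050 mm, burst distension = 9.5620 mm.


Formula: Ratio = crack / burst
Substituting: Ratio = 3.3050 / 9.5620
Result: 0.3456


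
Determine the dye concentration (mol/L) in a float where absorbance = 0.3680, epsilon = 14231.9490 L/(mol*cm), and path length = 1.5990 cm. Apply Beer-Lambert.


Formula: c = A / (epsilon * l)
Substituting: c = 0.3680 / (14231.9490 * 1.5990)
Result: 1.6171e-05 mol/L


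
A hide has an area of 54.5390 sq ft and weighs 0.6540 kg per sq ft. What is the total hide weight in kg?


Formula: Weight = area * weight_per_sqft
Substituting: Weight = 54.5390 * 0.6540
Result: 35.6685 kg


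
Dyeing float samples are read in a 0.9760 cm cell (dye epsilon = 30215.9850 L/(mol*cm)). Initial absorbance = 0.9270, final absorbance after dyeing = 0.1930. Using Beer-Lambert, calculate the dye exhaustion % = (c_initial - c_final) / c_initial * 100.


c_initial = A_i / (epsilon * l) = 0.9270 / (30215.9850 * 0.9760) = 3.1434e-05 mol/L
c_final = A_f / (epsilon * l) = 0.1930 / (30215.9850 * 0.9760) = 6.5444e-06 mol/L
Exhaustion = (c_initial - c_final) / c_initial * 100 = (3.1434e-05 - 6.5444e-06) / 3.1434e-05 * 100 = 79.1802 %


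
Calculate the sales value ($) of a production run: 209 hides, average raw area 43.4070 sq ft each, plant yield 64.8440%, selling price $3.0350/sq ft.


Raw_total = N * avg_area = 209 * 43.4070 = 9072.0630 sq ft
Finished = Raw_total * yield / 100 = 9072.0630 * 64.8440 / 100 = 5882.6885 sq ft
Value = Finished * price = 5882.6885 * 3.0350 = 17853.9597 $


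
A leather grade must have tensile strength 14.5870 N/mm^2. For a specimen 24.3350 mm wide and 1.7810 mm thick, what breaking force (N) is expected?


Formula: F = TS * w * t
Substituting: F = 14.5870 * 24.3350 * 1.7810
Result: 632.2098 N


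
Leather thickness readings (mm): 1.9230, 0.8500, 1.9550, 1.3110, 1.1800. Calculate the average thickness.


Formula: Average = sum / n
Substituting: Average = 7.2190 / 5
Result: 1.4438 mm


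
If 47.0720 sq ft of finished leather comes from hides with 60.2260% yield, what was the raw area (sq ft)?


Formula: raw = finished * 100 / yield
Substituting: raw = 47.0720 * 100 / 60.2260
Result: 78.1589 sq ft


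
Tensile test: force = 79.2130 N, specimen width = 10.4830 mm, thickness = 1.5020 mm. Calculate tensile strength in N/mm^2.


Formula: TS = force / (width * thickness)
Substituting: TS = 79.2130 / (10.4830 * 1.5020)
Result: 5.0308 N/mm^2


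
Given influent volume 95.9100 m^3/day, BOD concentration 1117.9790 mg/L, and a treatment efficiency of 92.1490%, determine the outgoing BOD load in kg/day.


Load_in = volume * conc / 1000 = 95.9100 * 1117.9790 / 1000 = 107.2254 kg/day
Removed = Load_in * eff / 100 = 107.2254 * 92.1490 / 100 = 98.8071 kg/day
Load_out = Load_in - Removed = 107.2254 - 98.8071 = 8.4183 kg/day


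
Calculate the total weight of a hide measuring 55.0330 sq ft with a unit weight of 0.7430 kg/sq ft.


Formula: Weight = area * weight_per_sqft
Substituting: Weight = 55.0330 * 0.7430
Result: 40.8895 kg


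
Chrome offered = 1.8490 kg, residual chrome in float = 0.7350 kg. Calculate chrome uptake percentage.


Formula: Uptake = (offered - residual) / offered * 100
Substituting: Uptake = (1.8490 - 0.7350) / 1.8490 * 100
Result: 60.2488 %


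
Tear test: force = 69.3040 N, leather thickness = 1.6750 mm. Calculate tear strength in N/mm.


Formula: Tear strength = force / thickness
Substituting: Tear strength = 69.3040 / 1.6750
Result: 41.3755 N/mm


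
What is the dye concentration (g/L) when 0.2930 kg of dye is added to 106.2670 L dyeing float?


Formula: Conc = dye_mass(kg) / volume(L) * 1000
Substituting: Conc = 0.2930 / 106.2670 * 1000
Result: 2.7572 g/L


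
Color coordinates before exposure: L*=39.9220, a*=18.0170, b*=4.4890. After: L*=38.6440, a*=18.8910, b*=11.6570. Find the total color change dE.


dL = -1.2780, da = 0.8740, db = 7.1680
dE = sqrt((-1.2780)^2 + 0.8740^2 + 7.1680^2) = 7.3333


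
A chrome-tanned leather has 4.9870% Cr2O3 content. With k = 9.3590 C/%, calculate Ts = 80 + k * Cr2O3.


Formula: Ts = 80 + k * Cr2O3
Substituting: Ts = 80 + 9.3590 * 4.9870
Result: 126.6733 C


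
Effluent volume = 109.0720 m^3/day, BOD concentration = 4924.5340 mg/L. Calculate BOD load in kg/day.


Formula: BOD_load = volume * conc / 1000
Substituting: BOD_load = 109.0720 * 4924.5340 / 1000
Result: 537.1288 kg/day


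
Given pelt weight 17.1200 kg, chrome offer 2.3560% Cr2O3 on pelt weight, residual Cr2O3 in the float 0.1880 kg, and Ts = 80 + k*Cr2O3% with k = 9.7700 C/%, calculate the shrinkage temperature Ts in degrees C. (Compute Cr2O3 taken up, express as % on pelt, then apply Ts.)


Offered = pelt * offer_pct / 100 = 17.1200 * 2.3560 / 100 = 0.4033 kg
Uptake = offered - residual = 0.4033 - 0.1880 = 0.2153 kg
Cr2O3% on pelt = uptake / pelt * 100 = 0.2153 / 17.1200 * 100 = 1.2579 %
Ts = 80 + k * Cr2O3% = 80 + 9.7700 * 1.2579 = 92.2894 C


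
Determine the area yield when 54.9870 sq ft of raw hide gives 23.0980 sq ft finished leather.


Formula: Yield = finished / raw * 100
Substituting: Yield = 23.0980 / 54.9870 * 100
Result: 42.0063 %


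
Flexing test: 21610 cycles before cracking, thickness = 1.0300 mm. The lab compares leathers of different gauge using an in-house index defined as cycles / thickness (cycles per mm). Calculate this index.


Formula: Index = cycles / thickness
Substituting: Index = 21610 / 1.0300
Result: 20980.5825 cycles/mm


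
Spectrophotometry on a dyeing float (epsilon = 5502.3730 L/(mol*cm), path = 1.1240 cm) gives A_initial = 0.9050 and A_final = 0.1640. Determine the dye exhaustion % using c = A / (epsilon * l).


c_initial = A_i / (epsilon * l) = 0.9050 / (5502.3730 * 1.1240) = 1.4633e-04 mol/L
c_final = A_f / (epsilon * l) = 0.1640 / (5502.3730 * 1.1240) = 2.6517e-05 mol/L
Exhaustion = (c_initial - c_final) / c_initial * 100 = (1.4633e-04 - 2.6517e-05) / 1.4633e-04 * 100 = 81.8785 %


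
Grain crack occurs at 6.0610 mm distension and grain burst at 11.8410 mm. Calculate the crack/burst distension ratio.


Formula: Ratio = crack / burst
Substituting: Ratio = 6.0610 / 11.8410
Result: 0.5119


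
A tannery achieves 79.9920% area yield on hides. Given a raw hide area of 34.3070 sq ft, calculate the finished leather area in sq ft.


Formula: finished = raw * yield / 100
Substituting: finished = 34.3070 * 79.9920 / 100
Result: 27.4429 sq ft


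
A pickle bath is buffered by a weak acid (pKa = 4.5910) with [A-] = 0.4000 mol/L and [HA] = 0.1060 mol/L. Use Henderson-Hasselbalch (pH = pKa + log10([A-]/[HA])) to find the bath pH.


ratio = [A-] / [HA] = 0.4000 / 0.1060 = 3.7736
log10(ratio) = 0.5768
pH = pKa + log10(ratio) = 4.5910 + 0.5768 = 5.1678


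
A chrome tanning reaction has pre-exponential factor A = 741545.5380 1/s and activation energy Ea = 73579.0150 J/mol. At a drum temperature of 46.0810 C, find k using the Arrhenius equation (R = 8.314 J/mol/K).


T_K = T_C + 273.15 = 46.0810 + 273.15 = 319.2310 K
exponent = -Ea / (R * T_K) = -73579.0150 / (8.314 * 319.2310) = -27.7229
k = A * exp(exponent) = 741545.5380 * exp(-27.7229) = 6.7644e-07 1/s


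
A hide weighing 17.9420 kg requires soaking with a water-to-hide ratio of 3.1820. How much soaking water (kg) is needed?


Formula: Water = hide_weight * ratio
Substituting: Water = 17.9420 * 3.1820
Result: 57.0914 kg


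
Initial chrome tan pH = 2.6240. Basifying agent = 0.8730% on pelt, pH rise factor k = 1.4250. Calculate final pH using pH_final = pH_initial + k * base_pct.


Formula: pH_final = pH_initial + k * base_pct
Substituting: pH_final = 2.6240 + 1.4250 * 0.8730
Result: 3.8680


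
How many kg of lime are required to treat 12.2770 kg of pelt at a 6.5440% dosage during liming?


Formula: Lime = substrate * pct / 100
Substituting: Lime = 12.2770 * 6.5440 / 100
Result: 0.8034 kg


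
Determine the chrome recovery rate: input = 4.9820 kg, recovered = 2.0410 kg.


Formula: Recovery = recovered / input * 100
Substituting: Recovery = 2.0410 / 4.9820 * 100
Result: 40.9675 %


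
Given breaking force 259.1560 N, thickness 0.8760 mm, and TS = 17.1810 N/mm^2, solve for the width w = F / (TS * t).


Formula: w = F / (TS * t)
Substituting: w = 259.1560 / (17.1810 * 0.8760)
Result: 17.2190 mm


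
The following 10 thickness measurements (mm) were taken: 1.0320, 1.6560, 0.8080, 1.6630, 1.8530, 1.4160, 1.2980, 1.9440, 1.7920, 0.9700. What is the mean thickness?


Formula: Average = sum / n
Substituting: Average = 14.4320 / 10
Result: 1.4432 mm


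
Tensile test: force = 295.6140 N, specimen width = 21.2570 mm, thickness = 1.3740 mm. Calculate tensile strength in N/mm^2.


Formula: TS = force / (width * thickness)
Substituting: TS = 295.6140 / (21.2570 * 1.3740)
Result: 10.1213 N/mm^2


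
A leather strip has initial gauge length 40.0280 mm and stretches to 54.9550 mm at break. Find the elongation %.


Formula: Elongation = (Lf - L0) / L0 * 100
Substituting: Elongation = (54.9550 - 40.0280) / 40.0280 * 100
Result: 37.2914 %


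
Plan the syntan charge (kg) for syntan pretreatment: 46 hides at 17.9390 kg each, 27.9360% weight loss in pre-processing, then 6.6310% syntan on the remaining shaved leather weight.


Total_raw = N * avg_wt = 46 * 17.9390 = 825.1940 kg
Substrate = Total_raw * (1 - loss/100) = 825.1940 * (1 - 27.9360/100) = 594.6678 kg
Syntan = Substrate * pct / 100 = 594.6678 * 6.6310 / 100 = 39.4324 kg


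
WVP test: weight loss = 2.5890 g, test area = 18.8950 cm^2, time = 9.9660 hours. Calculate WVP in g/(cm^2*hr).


Formula: WVP = loss / (area * time)
Substituting: WVP = 2.5890 / (18.8950 * 9.9660)
Result: 0.0137488 g/(cm^2*hr)


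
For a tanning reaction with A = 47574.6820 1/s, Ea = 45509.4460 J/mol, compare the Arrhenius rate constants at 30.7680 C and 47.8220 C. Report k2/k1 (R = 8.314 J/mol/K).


T1 = 30.7680 + 273.15 = 303.9180 K; T2 = 47.8220 + 273.15 = 320.9720 K
k1 = A * exp(-Ea/(R*T1)) = 47574.6820 * exp(-45509.4460/(8.314*303.9180)) = 7.1672e-04 1/s
k2 = A * exp(-Ea/(R*T2)) = 47574.6820 * exp(-45509.4460/(8.314*320.9720)) = 0.00186616 1/s
k2/k1 = 0.00186616 / 7.1672e-04 = 2.6038


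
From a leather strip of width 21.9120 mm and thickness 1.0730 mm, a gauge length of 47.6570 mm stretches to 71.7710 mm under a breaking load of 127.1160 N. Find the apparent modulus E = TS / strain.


TS = F / (w * t) = 127.1160 / (21.9120 * 1.0730) = 5.4065 N/mm^2
strain = (Lf - L0) / L0 = (71.7710 - 47.6570) / 47.6570 = 0.5060
E = TS / strain = 5.4065 / 0.5060 = 10.6850 N/mm^2


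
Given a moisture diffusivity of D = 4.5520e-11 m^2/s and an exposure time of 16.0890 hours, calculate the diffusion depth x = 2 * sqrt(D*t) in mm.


t = 16.0890 hr * 3600 = 57920.4000 s
D * t = 4.5520e-11 * 57920.4000 = 2.6365e-06
x = 2 * sqrt(D*t) = 2 * sqrt(2.6365e-06) = 0.00324748 m = 3.2475 mm


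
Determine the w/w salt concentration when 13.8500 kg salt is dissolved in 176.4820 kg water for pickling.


Formula: Conc = salt / (water + salt) * 100
Substituting: Conc = 13.8500 / (176.4820 + 13.8500) * 100
Result: 7.2768 %


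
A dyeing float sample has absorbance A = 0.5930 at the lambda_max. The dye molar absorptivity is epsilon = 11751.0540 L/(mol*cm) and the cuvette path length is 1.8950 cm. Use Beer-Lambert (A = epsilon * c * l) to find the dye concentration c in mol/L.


Formula: c = A / (epsilon * l)
Substituting: c = 0.5930 / (11751.0540 * 1.8950)
Result: 2.6630e-05 mol/L


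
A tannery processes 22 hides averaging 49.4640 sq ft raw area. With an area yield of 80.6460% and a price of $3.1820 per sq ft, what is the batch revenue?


Raw_total = N * avg_area = 22 * 49.4640 = 1088.2080 sq ft
Finished = Raw_total * yield / 100 = 1088.2080 * 80.6460 / 100 = 877.5962 sq ft
Value = Finished * price = 877.5962 * 3.1820 = 2792.5112 $


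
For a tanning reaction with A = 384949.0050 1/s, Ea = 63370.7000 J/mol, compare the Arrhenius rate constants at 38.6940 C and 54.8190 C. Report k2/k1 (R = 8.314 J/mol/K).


T1 = 38.6940 + 273.15 = 311.8440 K; T2 = 54.8190 + 273.15 = 327.9690 K
k1 = A * exp(-Ea/(R*T1)) = 384949.0050 * exp(-63370.7000/(8.314*311.8440)) = 9.3384e-06 1/s
k2 = A * exp(-Ea/(R*T2)) = 384949.0050 * exp(-63370.7000/(8.314*327.9690)) = 3.1058e-05 1/s
k2/k1 = 3.1058e-05 / 9.3384e-06 = 3.3259


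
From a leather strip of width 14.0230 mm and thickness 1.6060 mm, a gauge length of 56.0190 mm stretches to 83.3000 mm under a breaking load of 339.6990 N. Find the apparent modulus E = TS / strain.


TS = F / (w * t) = 339.6990 / (14.0230 * 1.6060) = 15.0837 N/mm^2
strain = (Lf - L0) / L0 = (83.3000 - 56.0190) / 56.0190 = 0.4870
E = TS / strain = 15.0837 / 0.4870 = 30.9730 N/mm^2


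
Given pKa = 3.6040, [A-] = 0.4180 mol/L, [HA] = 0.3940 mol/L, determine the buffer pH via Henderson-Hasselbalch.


ratio = [A-] / [HA] = 0.4180 / 0.3940 = 1.0609
log10(ratio) = 0.0256801
pH = pKa + log10(ratio) = 3.6040 + 0.0256801 = 3.6297


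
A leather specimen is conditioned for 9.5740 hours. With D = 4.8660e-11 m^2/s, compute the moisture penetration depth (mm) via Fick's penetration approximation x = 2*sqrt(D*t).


t = 9.5740 hr * 3600 = 34466.4000 s
D * t = 4.8660e-11 * 34466.4000 = 1.6771e-06
x = 2 * sqrt(D*t) = 2 * sqrt(1.6771e-06) = 0.00259008 m = 2.5901 mm


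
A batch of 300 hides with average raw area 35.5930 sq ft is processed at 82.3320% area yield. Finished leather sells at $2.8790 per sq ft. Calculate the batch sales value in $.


Raw_total = N * avg_area = 300 * 35.5930 = 10677.9000 sq ft
Finished = Raw_total * yield / 100 = 10677.9000 * 82.3320 / 100 = 8791.3286 sq ft
Value = Finished * price = 8791.3286 * 2.8790 = 25310.2351 $


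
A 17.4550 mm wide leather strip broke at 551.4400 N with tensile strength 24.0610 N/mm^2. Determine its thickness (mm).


Formula: t = F / (TS * w)
Substituting: t = 551.4400 / (24.0610 * 17.4550)
Result: 1.3130 mm


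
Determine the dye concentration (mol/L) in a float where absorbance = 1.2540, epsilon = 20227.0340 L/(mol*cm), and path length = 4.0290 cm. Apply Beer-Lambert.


Formula: c = A / (epsilon * l)
Substituting: c = 1.2540 / (20227.0340 * 4.0290)
Result: 1.5387e-05 mol/L


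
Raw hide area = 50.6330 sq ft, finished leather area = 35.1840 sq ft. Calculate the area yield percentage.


Formula: Yield = finished / raw * 100
Substituting: Yield = 35.1840 / 50.6330 * 100
Result: 69.4883 %


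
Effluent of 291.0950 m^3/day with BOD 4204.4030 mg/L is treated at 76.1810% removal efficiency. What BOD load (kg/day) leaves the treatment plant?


Load_in = volume * conc / 1000 = 291.0950 * 4204.4030 / 1000 = 1223.8807 kg/day
Removed = Load_in * eff / 100 = 1223.8807 * 76.1810 / 100 = 932.3645 kg/day
Load_out = Load_in - Removed = 1223.8807 - 932.3645 = 291.5161 kg/day


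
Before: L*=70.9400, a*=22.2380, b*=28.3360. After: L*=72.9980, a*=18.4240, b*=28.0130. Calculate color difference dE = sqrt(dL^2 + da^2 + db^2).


dL = 2.0580, da = -3.8140, db = -0.3230
dE = sqrt(2.0580^2 + (-3.8140)^2 + (-0.3230)^2) = 4.3458


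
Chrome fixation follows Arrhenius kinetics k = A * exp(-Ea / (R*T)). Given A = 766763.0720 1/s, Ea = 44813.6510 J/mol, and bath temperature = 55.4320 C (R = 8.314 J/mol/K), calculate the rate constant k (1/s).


T_K = T_C + 273.15 = 55.4320 + 273.15 = 328.5820 K
exponent = -Ea / (R * T_K) = -44813.6510 / (8.314 * 328.5820) = -16.4043
k = A * exp(exponent) = 766763.0720 * exp(-16.4043) = 0.0575948 1/s


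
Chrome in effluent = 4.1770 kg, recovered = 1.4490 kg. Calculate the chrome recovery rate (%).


Formula: Recovery = recovered / input * 100
Substituting: Recovery = 1.4490 / 4.1770 * 100
Result: 34.6900 %


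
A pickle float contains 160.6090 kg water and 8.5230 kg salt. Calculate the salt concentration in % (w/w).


Formula: Conc = salt / (water + salt) * 100
Substituting: Conc = 8.5230 / (160.6090 + 8.5230) * 100
Result: 5.0393 %


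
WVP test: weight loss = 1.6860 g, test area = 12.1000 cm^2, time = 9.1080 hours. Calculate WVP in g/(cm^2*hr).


Formula: WVP = loss / (area * time)
Substituting: WVP = 1.6860 / (12.1000 * 9.1080)
Result: 0.0152985 g/(cm^2*hr)


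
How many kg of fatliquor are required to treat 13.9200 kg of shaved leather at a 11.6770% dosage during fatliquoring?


Formula: Fat = substrate * pct / 100
Substituting: Fat = 13.9200 * 11.6770 / 100
Result: 1.6254 kg


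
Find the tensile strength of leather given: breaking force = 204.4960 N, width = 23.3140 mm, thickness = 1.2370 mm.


Formula: TS = force / (width * thickness)
Substituting: TS = 204.4960 / (23.3140 * 1.2370)
Result: 7.0909 N/mm^2


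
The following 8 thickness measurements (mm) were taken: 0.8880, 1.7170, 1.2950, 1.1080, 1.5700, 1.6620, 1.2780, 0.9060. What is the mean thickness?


Formula: Average = sum / n
Substituting: Average = 10.4240 / 8
Result: 1.3030 mm


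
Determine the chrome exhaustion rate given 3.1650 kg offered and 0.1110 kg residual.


Formula: Uptake = (offered - residual) / offered * 100
Substituting: Uptake = (3.1650 - 0.1110) / 3.1650 * 100
Result: 96.4929 %


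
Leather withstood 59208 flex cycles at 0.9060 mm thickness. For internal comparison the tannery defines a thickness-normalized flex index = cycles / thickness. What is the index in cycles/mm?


Formula: Index = cycles / thickness
Substituting: Index = 59208 / 0.9060
Result: 65350.9934 cycles/mm


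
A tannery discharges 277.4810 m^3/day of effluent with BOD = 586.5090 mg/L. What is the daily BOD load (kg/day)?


Formula: BOD_load = volume * conc / 1000
Substituting: BOD_load = 277.4810 * 586.5090 / 1000
Result: 162.7451 kg/day


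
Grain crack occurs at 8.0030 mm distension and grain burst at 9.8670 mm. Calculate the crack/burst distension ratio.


Formula: Ratio = crack / burst
Substituting: Ratio = 8.0030 / 9.8670
Result: 0.8111


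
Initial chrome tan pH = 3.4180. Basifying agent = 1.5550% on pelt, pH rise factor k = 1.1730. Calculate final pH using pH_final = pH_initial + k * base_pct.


Formula: pH_final = pH_initial + k * base_pct
Substituting: pH_final = 3.4180 + 1.1730 * 1.5550
Result: 5.2420


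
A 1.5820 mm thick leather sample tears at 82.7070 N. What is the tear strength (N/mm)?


Formula: Tear strength = force / thickness
Substituting: Tear strength = 82.7070 / 1.5820
Result: 52.2800 N/mm


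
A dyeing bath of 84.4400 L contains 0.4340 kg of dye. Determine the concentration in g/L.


Formula: Conc = dye_mass(kg) / volume(L) * 1000
Substituting: Conc = 0.4340 / 84.4400 * 1000
Result: 5.1397 g/L


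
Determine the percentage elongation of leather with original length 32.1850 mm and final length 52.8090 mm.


Formula: Elongation = (Lf - L0) / L0 * 100
Substituting: Elongation = (52.8090 - 32.1850) / 32.1850 * 100
Result: 64.0795 %


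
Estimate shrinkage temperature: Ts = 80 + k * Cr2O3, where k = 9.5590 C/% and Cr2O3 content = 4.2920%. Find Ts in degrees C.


Formula: Ts = 80 + k * Cr2O3
Substituting: Ts = 80 + 9.5590 * 4.2920
Result: 121.0272 C
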